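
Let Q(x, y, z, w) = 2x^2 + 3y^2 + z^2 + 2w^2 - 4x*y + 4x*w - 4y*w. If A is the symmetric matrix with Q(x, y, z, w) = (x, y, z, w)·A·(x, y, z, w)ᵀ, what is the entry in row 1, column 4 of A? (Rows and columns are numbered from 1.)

The coefficient of x·w in Q is 4. For a symmetric A this equals A[1,4] + A[4,1] = 2·A[1,4].
So A[1,4] = 4/2 = 2.

2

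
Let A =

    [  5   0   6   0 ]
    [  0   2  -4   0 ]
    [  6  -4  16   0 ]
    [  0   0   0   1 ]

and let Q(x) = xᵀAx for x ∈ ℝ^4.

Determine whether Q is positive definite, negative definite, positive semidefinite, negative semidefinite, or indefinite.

Symmetric row and column elimination reduces A to a congruent diagonal form with pivots 5, 2, 4/5, 1.
So there are 4 positive pivots.
Hence Q is positive definite.

positive definite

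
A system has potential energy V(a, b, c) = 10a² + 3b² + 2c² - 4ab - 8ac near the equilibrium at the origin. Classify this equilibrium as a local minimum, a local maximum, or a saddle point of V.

local minimum

The Hessian at the origin is H = [[20, -4, -8], [-4, 6, 0], [-8, 0, 4]].
Row-reducing H symmetrically gives the diagonal entries 20, 26/5, 4/13.
That gives 3 positive pivots.
H is positive definite, so the origin is a strict local minimum.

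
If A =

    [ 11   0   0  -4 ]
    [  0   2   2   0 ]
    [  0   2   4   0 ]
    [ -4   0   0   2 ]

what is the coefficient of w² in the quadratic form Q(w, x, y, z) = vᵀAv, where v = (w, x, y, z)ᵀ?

11

The coefficient of w² is the diagonal entry A[1,1] = 11.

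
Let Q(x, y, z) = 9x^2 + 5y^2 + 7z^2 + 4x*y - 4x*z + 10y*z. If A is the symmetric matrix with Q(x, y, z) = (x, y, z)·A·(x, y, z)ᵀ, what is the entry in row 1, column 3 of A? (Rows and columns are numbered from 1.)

-2

The coefficient of x·z in Q is -4. For a symmetric A this equals A[1,3] + A[3,1] = 2·A[1,3].
So A[1,3] = -4/2 = -2.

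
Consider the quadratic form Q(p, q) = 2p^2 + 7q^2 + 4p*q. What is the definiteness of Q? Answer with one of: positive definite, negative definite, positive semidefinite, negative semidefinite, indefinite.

positive definite

The symmetric matrix of Q is A = [[2, 2], [2, 7]].
Leading principal minors: Δ_1 = 2, Δ_2 = 10.
All leading principal minors are positive, so by Sylvester's criterion Q is positive definite.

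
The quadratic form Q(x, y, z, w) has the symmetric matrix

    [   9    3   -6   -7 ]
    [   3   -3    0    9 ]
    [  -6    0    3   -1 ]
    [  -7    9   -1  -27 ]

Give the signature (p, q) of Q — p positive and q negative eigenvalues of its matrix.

(1, 2)

Applying the same elementary operations to the rows and columns of A produces a congruent diagonal matrix with entries 9, -4, 0, -1/3.
So there are 1 positive, 2 negative, 1 zero pivots.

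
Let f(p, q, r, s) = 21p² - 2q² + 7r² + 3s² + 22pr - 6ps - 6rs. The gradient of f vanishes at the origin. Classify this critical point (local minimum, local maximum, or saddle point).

saddle point

The Hessian at the origin is H = [[42, 0, 22, -6], [0, -4, 0, 0], [22, 0, 14, -6], [-6, 0, -6, 6]].
Congruent diagonalization of H (simultaneous row and column reduction) yields pivots 42, -4, 52/21, 24/13.
So there are 3 positive, 1 negative pivots.
H is indefinite, so the origin is a saddle point.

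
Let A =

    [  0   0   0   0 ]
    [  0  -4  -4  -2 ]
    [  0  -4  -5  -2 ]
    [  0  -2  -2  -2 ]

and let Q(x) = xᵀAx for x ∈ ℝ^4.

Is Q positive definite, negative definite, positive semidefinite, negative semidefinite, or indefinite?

negative semidefinite

Applying the same elementary operations to the rows and columns of A produces a congruent diagonal matrix with entries 0, -4, -1, -1.
Counting signs: 3 negative, 1 zero.
Hence Q is negative semidefinite.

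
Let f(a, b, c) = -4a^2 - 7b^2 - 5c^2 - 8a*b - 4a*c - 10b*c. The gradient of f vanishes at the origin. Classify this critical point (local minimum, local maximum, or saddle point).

local maximum

The Hessian at the origin is H = [[-8, -8, -4], [-8, -14, -10], [-4, -10, -10]].
Symmetric row and column elimination reduces H to a congruent diagonal form with pivots -8, -6, -2.
Counting signs: 3 negative.
H is negative definite, so the origin is a strict local maximum.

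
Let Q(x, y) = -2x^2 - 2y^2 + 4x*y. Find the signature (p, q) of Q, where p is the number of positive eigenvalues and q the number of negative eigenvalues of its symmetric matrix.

(0, 1)

Write A = [[-2, 2], [2, -2]].
Symmetric row and column elimination reduces A to a congruent diagonal form with pivots -2, 0.
Counting signs: 1 negative, 1 zero.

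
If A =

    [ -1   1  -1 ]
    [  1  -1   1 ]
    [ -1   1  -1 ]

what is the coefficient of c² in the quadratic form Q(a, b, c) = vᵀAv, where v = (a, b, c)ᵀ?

The coefficient of c² is the diagonal entry A[3,3] = -1.

-1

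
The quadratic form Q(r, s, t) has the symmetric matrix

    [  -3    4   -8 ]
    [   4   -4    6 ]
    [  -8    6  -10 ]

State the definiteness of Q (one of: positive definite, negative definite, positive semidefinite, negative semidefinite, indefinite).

indefinite

Congruent diagonalization of A (simultaneous row and column reduction) yields pivots -3, 4/3, -5.
So there are 1 positive, 2 negative pivots.
Hence Q is indefinite.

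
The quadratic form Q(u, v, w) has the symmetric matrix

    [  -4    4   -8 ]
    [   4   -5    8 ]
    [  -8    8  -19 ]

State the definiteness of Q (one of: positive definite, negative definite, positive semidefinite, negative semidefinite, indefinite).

Leading principal minors: Δ_1 = -4, Δ_2 = 4, Δ_3 = -12.
The signs alternate starting with Δ_1 < 0, so by Sylvester's criterion Q is negative definite.

negative definite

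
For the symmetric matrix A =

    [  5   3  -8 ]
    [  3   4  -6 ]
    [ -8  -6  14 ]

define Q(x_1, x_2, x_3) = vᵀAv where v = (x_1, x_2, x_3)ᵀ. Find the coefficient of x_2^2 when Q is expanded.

4

The coefficient of x_2^2 is the diagonal entry A[2,2] = 4.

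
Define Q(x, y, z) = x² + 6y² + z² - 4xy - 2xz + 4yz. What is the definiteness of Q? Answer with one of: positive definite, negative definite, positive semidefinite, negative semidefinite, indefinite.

Write A = [[1, -2, -1], [-2, 6, 2], [-1, 2, 1]].
Congruent diagonalization of A (simultaneous row and column reduction) yields pivots 1, 2, 0.
Counting signs: 2 positive, 1 zero.
Hence Q is positive semidefinite.

positive semidefinite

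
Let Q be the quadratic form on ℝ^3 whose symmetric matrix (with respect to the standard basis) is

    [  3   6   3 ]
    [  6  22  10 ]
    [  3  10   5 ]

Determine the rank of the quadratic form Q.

Congruent diagonalization of A (simultaneous row and column reduction) yields pivots 3, 10, 2/5.
Counting signs: 3 positive.
The rank is the number of nonzero pivots: 3.

3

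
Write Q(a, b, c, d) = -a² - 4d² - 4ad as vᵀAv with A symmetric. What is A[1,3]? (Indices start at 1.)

The coefficient of a·c in Q is 0. For a symmetric A this equals A[1,3] + A[3,1] = 2·A[1,3].
So A[1,3] = 0/2 = 0.

0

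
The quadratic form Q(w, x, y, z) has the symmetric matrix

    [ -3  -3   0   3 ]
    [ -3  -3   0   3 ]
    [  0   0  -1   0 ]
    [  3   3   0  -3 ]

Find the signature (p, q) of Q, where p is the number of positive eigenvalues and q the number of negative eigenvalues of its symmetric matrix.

(0, 2)

Applying the same elementary operations to the rows and columns of A produces a congruent diagonal matrix with entries -3, 0, -1, 0.
That gives 2 negative, 2 zero pivots.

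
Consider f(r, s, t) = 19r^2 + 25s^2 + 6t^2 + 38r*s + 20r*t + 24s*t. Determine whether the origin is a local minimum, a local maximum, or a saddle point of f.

The Hessian at the origin is H = [[38, 38, 20], [38, 50, 24], [20, 24, 12]].
An LDLᵀ factorisation of H has diagonal entries 38, 12, 8/57.
So there are 3 positive pivots.
H is positive definite, so the origin is a strict local minimum.

local minimum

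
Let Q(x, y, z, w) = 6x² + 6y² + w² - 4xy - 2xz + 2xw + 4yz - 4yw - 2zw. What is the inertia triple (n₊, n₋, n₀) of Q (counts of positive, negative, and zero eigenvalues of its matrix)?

The associated matrix is A = [[6, -2, -1, 1], [-2, 6, 2, -2], [-1, 2, 0, -1], [1, -2, -1, 1]].
Symmetric row and column elimination reduces A to a congruent diagonal form with pivots 6, 16/3, -11/16, 5/11.
That gives 3 positive, 1 negative pivots.

(3, 1, 0)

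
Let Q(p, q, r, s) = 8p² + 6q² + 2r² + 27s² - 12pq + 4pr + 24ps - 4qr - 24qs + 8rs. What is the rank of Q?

4

The symmetric matrix is A = [[8, -6, 2, 12], [-6, 6, -2, -12], [2, -2, 2, 4], [12, -12, 4, 27]].
Congruent diagonalization of A (simultaneous row and column reduction) yields pivots 8, 3/2, 4/3, 3.
That gives 4 positive pivots.
The rank is the number of nonzero pivots: 4.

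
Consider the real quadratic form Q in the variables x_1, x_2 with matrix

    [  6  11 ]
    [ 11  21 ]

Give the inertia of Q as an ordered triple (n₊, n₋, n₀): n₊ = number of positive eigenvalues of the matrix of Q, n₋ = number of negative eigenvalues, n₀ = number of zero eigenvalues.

(2, 0, 0)

Row-reducing A symmetrically gives the diagonal entries 6, 5/6.
So there are 2 positive pivots.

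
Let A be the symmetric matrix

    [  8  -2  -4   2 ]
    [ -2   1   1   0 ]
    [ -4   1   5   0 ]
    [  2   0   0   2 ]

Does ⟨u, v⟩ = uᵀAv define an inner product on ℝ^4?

Symmetric row and column elimination reduces A to a congruent diagonal form with pivots 8, 1/2, 3, 2/3.
So there are 4 positive pivots.
Hence Q is positive definite.
⟨·,·⟩ is an inner product exactly when A is positive definite.

yes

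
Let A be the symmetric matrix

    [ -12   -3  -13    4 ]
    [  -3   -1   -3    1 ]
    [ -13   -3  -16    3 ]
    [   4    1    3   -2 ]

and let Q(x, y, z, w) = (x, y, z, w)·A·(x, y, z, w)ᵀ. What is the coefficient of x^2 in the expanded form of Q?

-12

The coefficient of x^2 is the diagonal entry A[1,1] = -12.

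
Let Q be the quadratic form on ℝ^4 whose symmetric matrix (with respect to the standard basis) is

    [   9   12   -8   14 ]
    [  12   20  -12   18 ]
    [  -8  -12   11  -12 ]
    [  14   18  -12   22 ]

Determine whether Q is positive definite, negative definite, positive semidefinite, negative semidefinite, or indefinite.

positive definite

Leading principal minors: Δ_1 = 9, Δ_2 = 36, Δ_3 = 124, Δ_4 = 12.
All leading principal minors are positive, so by Sylvester's criterion Q is positive definite.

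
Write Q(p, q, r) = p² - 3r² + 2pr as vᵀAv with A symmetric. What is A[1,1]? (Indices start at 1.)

The coefficient of p² in Q is 1, and that is exactly A[1,1].

1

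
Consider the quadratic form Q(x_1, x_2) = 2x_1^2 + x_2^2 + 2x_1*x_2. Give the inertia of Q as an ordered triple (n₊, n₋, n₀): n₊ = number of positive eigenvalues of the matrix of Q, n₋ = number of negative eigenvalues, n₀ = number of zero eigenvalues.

The symmetric matrix is A = [[2, 1], [1, 1]].
An LDLᵀ factorisation of A has diagonal entries 2, 1/2.
So there are 2 positive pivots.

(2, 0, 0)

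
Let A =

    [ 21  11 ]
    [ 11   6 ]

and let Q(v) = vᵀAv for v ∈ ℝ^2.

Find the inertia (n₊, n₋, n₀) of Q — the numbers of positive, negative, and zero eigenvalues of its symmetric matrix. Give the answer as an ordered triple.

(2, 0, 0)

An LDLᵀ factorisation of A has diagonal entries 21, 5/21.
So there are 2 positive pivots.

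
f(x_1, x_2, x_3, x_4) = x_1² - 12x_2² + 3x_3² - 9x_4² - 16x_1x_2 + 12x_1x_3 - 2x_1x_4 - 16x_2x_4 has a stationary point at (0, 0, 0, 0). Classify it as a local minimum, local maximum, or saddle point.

The Hessian at the origin is H = [[2, -16, 12, -2], [-16, -24, 0, -16], [12, 0, 6, 0], [-2, -16, 0, -18]].
Congruent diagonalization of H (simultaneous row and column reduction) yields pivots 2, -152, -102/19, -12/17.
So there are 1 positive, 3 negative pivots.
H is indefinite, so the origin is a saddle point.

saddle point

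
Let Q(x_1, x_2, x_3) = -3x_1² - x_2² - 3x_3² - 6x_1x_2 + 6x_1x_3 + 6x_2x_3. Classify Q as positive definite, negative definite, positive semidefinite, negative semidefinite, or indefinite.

indefinite

The symmetric matrix is A = [[-3, -3, 3], [-3, -1, 3], [3, 3, -3]].
Congruent diagonalization of A (simultaneous row and column reduction) yields pivots -3, 2, 0.
So there are 1 positive, 1 negative, 1 zero pivots.
Hence Q is indefinite.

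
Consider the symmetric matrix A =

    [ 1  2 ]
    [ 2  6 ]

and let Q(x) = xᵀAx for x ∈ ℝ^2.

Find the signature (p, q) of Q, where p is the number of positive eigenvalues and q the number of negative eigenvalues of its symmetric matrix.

(2, 0)

Congruent diagonalization of A (simultaneous row and column reduction) yields pivots 1, 2.
So there are 2 positive pivots.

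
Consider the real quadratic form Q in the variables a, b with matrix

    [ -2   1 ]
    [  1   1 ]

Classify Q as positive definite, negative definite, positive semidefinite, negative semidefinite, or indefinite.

For the 2×2 matrix [[-2, 1], [1, 1]]: det = -2·1 − (1)² = -3, trace = -1.
det < 0 so the eigenvalues have opposite signs; the form is indefinite.

indefinite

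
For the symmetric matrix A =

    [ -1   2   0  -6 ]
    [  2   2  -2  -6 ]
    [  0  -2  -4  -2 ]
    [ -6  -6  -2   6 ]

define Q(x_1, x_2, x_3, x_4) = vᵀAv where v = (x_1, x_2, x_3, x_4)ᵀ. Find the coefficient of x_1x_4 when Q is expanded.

The coefficient of x_1x_4 is A[1,4] + A[4,1] = 2·(-6) = -12.

-12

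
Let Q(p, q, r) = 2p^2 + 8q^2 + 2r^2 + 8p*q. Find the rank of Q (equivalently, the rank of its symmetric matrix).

2

The symmetric matrix is A = [[2, 4, 0], [4, 8, 0], [0, 0, 2]].
Symmetric row and column elimination reduces A to a congruent diagonal form with pivots 2, 0, 2.
So there are 2 positive, 1 zero pivots.
The rank is the number of nonzero pivots: 2.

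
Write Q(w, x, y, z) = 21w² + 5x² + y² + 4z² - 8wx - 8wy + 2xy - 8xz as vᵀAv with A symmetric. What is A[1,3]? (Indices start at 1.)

-4

The coefficient of w·y in Q is -8. For a symmetric A this equals A[1,3] + A[3,1] = 2·A[1,3].
So A[1,3] = -8/2 = -4.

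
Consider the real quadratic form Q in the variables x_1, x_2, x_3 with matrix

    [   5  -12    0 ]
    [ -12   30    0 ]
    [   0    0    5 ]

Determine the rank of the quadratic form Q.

3

Applying the same elementary operations to the rows and columns of A produces a congruent diagonal matrix with entries 5, 6/5, 5.
Counting signs: 3 positive.
The rank is the number of nonzero pivots: 3.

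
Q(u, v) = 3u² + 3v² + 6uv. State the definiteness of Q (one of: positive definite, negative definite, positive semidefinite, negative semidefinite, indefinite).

positive semidefinite

The associated matrix is A = [[3, 3], [3, 3]].
Congruent diagonalization of A (simultaneous row and column reduction) yields pivots 3, 0.
Counting signs: 1 positive, 1 zero.
Hence Q is positive semidefinite.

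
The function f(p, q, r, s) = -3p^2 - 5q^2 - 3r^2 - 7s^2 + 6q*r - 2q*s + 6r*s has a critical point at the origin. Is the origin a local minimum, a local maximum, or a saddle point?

The Hessian at the origin is H = [[-6, 0, 0, 0], [0, -10, 6, -2], [0, 6, -6, 6], [0, -2, 6, -14]].
Symmetric row and column elimination reduces H to a congruent diagonal form with pivots -6, -10, -12/5, -4.
Counting signs: 4 negative.
H is negative definite, so the origin is a strict local maximum.

local maximum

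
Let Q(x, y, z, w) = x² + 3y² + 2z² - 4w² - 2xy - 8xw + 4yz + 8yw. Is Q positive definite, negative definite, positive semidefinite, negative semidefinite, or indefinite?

indefinite

Write A = [[1, -1, 0, -4], [-1, 3, 2, 4], [0, 2, 2, 0], [-4, 4, 0, -4]].
Applying the same elementary operations to the rows and columns of A produces a congruent diagonal matrix with entries 1, 2, 0, -20.
That gives 2 positive, 1 negative, 1 zero pivots.
Hence Q is indefinite.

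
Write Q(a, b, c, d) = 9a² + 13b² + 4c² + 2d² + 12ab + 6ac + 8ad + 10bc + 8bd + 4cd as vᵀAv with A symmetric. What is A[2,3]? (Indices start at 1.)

5

The coefficient of b·c in Q is 10. For a symmetric A this equals A[2,3] + A[3,2] = 2·A[2,3].
So A[2,3] = 10/2 = 5.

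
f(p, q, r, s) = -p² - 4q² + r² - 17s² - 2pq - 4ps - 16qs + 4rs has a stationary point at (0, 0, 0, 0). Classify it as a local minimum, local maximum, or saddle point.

saddle point

The Hessian at the origin is H = [[-2, -2, 0, -4], [-2, -8, 0, -16], [0, 0, 2, 4], [-4, -16, 4, -34]].
An LDLᵀ factorisation of H has diagonal entries -2, -6, 2, -10.
Counting signs: 1 positive, 3 negative.
H is indefinite, so the origin is a saddle point.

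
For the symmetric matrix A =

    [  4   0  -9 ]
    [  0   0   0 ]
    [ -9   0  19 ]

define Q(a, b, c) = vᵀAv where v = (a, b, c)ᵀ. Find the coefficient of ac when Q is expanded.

The coefficient of ac is A[1,3] + A[3,1] = 2·(-9) = -18.

-18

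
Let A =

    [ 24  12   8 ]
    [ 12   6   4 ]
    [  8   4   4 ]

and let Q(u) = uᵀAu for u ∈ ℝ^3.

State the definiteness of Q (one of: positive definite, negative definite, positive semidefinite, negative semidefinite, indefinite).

positive semidefinite

Congruent diagonalization of A (simultaneous row and column reduction) yields pivots 24, 0, 4/3.
That gives 2 positive, 1 zero pivots.
Hence Q is positive semidefinite.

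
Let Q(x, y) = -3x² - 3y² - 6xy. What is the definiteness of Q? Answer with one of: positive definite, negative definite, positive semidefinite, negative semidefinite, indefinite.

Write A = [[-3, -3], [-3, -3]].
Applying the same elementary operations to the rows and columns of A produces a congruent diagonal matrix with entries -3, 0.
Counting signs: 1 negative, 1 zero.
Hence Q is negative semidefinite.

negative semidefinite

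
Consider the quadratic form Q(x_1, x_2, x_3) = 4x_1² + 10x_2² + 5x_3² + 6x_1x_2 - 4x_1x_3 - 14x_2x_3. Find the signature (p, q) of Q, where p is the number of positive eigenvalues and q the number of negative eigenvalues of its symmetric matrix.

The symmetric matrix is A = [[4, 3, -2], [3, 10, -7], [-2, -7, 5]].
An LDLᵀ factorisation of A has diagonal entries 4, 31/4, 3/31.
That gives 3 positive pivots.

(3, 0)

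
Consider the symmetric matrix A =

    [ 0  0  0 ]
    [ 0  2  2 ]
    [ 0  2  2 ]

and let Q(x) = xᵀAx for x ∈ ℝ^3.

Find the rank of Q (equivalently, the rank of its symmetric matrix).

Row-reducing A symmetrically gives the diagonal entries 0, 2, 0.
That gives 1 positive, 2 zero pivots.
The rank is the number of nonzero pivots: 1.

1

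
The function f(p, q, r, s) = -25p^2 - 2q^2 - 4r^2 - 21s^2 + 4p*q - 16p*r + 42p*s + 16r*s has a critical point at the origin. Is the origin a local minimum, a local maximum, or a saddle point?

The Hessian at the origin is H = [[-50, 4, -16, 42], [4, -4, 0, 0], [-16, 0, -8, 16], [42, 0, 16, -42]].
Congruent diagonalization of H (simultaneous row and column reduction) yields pivots -50, -92/25, -56/23, -20/7.
Counting signs: 4 negative.
H is negative definite, so the origin is a strict local maximum.

local maximum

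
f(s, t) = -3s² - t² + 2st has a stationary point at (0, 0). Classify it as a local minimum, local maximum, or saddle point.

local maximum

The Hessian at the origin is H = [[-6, 2], [2, -2]].
det H = -6·-2 − (2)² = 8 > 0 and H[1,1] = -6 < 0, so H is negative definite.
Therefore the origin is a local maximum.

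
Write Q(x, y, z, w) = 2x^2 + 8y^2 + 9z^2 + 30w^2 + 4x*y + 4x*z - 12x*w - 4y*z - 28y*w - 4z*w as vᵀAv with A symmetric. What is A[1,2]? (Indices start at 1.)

The coefficient of x·y in Q is 4. For a symmetric A this equals A[1,2] + A[2,1] = 2·A[1,2].
So A[1,2] = 4/2 = 2.

2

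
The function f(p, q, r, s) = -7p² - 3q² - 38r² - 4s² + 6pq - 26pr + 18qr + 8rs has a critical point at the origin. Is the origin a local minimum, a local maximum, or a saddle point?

The Hessian at the origin is H = [[-14, 6, -26, 0], [6, -6, 18, 0], [-26, 18, -76, 8], [0, 0, 8, -8]].
Congruent diagonalization of H (simultaneous row and column reduction) yields pivots -14, -24/7, -14, -24/7.
So there are 4 negative pivots.
H is negative definite, so the origin is a strict local maximum.

local maximum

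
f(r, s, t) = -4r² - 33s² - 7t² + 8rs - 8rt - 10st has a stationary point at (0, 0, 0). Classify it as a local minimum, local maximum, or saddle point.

The Hessian at the origin is H = [[-8, 8, -8], [8, -66, -10], [-8, -10, -14]].
Congruent diagonalization of H (simultaneous row and column reduction) yields pivots -8, -58, -12/29.
So there are 3 negative pivots.
H is negative definite, so the origin is a strict local maximum.

local maximum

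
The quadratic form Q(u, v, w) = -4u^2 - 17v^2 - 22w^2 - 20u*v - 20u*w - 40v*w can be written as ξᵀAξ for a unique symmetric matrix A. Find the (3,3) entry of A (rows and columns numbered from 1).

-22

The coefficient of w^2 in Q is -22, and that is exactly A[3,3].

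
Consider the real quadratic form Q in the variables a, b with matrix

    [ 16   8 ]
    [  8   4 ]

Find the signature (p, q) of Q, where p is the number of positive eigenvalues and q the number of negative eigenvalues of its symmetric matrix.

Applying the same elementary operations to the rows and columns of A produces a congruent diagonal matrix with entries 16, 0.
That gives 1 positive, 1 zero pivots.

(1, 0)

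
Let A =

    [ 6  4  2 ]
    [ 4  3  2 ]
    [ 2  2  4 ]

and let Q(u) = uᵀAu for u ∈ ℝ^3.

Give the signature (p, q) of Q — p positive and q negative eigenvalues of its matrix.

(3, 0)

Applying the same elementary operations to the rows and columns of A produces a congruent diagonal matrix with entries 6, 1/3, 2.
That gives 3 positive pivots.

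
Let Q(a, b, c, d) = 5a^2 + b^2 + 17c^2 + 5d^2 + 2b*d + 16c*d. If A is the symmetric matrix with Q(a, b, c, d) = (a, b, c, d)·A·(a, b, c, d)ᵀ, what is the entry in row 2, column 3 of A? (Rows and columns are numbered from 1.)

The coefficient of b·c in Q is 0. For a symmetric A this equals A[2,3] + A[3,2] = 2·A[2,3].
So A[2,3] = 0/2 = 0.

0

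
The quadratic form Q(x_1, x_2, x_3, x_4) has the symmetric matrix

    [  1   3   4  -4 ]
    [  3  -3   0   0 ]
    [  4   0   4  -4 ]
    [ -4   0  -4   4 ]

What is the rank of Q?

2

Symmetric row and column elimination reduces A to a congruent diagonal form with pivots 1, -12, 0, 0.
That gives 1 positive, 1 negative, 2 zero pivots.
The rank is the number of nonzero pivots: 2.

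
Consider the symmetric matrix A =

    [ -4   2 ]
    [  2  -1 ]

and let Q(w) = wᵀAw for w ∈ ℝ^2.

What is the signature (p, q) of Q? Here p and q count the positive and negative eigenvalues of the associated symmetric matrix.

Congruent diagonalization of A (simultaneous row and column reduction) yields pivots -4, 0.
So there are 1 negative, 1 zero pivots.

(0, 1)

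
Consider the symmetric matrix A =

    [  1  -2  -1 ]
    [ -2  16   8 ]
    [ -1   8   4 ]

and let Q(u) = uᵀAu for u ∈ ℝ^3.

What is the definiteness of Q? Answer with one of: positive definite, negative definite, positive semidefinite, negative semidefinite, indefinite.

Symmetric row and column elimination reduces A to a congruent diagonal form with pivots 1, 12, 0.
That gives 2 positive, 1 zero pivots.
Hence Q is positive semidefinite.

positive semidefinite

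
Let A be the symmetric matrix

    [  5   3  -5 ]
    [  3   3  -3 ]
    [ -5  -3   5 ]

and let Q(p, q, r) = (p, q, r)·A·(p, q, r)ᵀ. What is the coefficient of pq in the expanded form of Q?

6

The coefficient of pq is A[1,2] + A[2,1] = 2·3 = 6.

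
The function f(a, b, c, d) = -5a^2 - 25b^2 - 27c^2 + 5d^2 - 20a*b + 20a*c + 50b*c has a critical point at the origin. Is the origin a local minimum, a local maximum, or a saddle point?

The Hessian at the origin is H = [[-10, -20, 20, 0], [-20, -50, 50, 0], [20, 50, -54, 0], [0, 0, 0, 10]].
Row-reducing H symmetrically gives the diagonal entries -10, -10, -4, 10.
Counting signs: 1 positive, 3 negative.
H is indefinite, so the origin is a saddle point.

saddle point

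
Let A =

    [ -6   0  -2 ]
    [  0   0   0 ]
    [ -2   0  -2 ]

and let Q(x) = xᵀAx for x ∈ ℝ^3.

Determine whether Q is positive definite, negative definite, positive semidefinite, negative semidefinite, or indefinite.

Applying the same elementary operations to the rows and columns of A produces a congruent diagonal matrix with entries -6, 0, -4/3.
Counting signs: 2 negative, 1 zero.
Hence Q is negative semidefinite.

negative semidefinite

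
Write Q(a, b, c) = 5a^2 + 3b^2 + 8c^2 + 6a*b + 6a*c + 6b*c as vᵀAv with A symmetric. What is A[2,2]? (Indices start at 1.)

The coefficient of b^2 in Q is 3, and that is exactly A[2,2].

3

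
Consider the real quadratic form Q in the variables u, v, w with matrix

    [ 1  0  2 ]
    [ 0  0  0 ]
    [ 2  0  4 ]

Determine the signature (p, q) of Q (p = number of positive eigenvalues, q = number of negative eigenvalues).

(1, 0)

Row-reducing A symmetrically gives the diagonal entries 1, 0, 0.
So there are 1 positive, 2 zero pivots.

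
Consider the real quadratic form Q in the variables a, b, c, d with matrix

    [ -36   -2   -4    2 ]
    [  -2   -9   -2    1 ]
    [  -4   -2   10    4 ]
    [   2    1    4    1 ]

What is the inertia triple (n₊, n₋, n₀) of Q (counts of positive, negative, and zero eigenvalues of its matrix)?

Symmetric row and column elimination reduces A to a congruent diagonal form with pivots -36, -80/9, 54/5, 0.
That gives 1 positive, 2 negative, 1 zero pivots.

(1, 2, 1)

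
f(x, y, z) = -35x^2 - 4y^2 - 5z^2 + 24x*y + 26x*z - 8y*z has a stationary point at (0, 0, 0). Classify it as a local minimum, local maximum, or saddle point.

The Hessian at the origin is H = [[-70, 24, 26], [24, -8, -8], [26, -8, -10]].
An LDLᵀ factorisation of H has diagonal entries -70, 8/35, -4.
So there are 1 positive, 2 negative pivots.
H is indefinite, so the origin is a saddle point.

saddle point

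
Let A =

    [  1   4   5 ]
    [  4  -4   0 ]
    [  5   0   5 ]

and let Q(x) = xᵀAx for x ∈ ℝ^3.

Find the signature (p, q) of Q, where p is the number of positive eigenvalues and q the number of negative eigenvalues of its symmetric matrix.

(1, 1)

Row-reducing A symmetrically gives the diagonal entries 1, -20, 0.
Counting signs: 1 positive, 1 negative, 1 zero.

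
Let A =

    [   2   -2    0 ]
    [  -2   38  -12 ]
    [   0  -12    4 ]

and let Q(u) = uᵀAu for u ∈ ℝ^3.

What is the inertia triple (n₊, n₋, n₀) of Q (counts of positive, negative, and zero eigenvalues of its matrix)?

Congruent diagonalization of A (simultaneous row and column reduction) yields pivots 2, 36, 0.
That gives 2 positive, 1 zero pivots.

(2, 0, 1)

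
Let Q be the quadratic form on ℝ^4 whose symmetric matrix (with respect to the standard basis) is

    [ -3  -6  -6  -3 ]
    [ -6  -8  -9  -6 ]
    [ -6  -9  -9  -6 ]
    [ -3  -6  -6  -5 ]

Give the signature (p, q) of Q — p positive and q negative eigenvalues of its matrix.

Congruent diagonalization of A (simultaneous row and column reduction) yields pivots -3, 4, 3/4, -2.
Counting signs: 2 positive, 2 negative.

(2, 2)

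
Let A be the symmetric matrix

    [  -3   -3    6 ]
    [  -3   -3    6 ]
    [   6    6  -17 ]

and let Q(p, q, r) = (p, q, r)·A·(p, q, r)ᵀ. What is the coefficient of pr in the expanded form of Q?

12

The coefficient of pr is A[1,3] + A[3,1] = 2·6 = 12.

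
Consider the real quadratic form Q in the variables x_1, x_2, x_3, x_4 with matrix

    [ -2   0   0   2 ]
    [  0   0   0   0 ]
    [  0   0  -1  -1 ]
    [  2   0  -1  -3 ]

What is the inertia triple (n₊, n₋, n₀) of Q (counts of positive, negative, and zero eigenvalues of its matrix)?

Congruent diagonalization of A (simultaneous row and column reduction) yields pivots -2, 0, -1, 0.
So there are 2 negative, 2 zero pivots.

(0, 2, 2)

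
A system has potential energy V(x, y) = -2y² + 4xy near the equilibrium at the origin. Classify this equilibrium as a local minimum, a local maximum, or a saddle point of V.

saddle point

The Hessian at the origin is H = [[0, 4], [4, -4]].
det H = 0·-4 − (4)² = -16 < 0, so H is indefinite.
Therefore the origin is a saddle point.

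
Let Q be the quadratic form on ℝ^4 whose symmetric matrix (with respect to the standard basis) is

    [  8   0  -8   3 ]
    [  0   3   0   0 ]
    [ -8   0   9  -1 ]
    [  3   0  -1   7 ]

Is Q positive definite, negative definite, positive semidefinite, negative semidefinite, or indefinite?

Leading principal minors: Δ_1 = 8, Δ_2 = 24, Δ_3 = 24, Δ_4 = 45.
All leading principal minors are positive, so by Sylvester's criterion Q is positive definite.

positive definite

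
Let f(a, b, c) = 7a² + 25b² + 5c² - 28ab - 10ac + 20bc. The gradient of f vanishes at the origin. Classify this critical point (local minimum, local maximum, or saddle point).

saddle point

The Hessian at the origin is H = [[14, -28, -10], [-28, 50, 20], [-10, 20, 10]].
Symmetric row and column elimination reduces H to a congruent diagonal form with pivots 14, -6, 20/7.
So there are 2 positive, 1 negative pivots.
H is indefinite, so the origin is a saddle point.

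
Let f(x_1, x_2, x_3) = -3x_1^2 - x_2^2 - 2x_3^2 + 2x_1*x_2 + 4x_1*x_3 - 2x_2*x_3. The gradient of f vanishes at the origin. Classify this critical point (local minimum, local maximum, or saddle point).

The Hessian at the origin is H = [[-6, 2, 4], [2, -2, -2], [4, -2, -4]].
An LDLᵀ factorisation of H has diagonal entries -6, -4/3, -1.
So there are 3 negative pivots.
H is negative definite, so the origin is a strict local maximum.

local maximum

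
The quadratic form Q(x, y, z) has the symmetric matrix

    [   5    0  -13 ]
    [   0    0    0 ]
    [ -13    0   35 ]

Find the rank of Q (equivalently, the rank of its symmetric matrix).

Symmetric row and column elimination reduces A to a congruent diagonal form with pivots 5, 0, 6/5.
Counting signs: 2 positive, 1 zero.
The rank is the number of nonzero pivots: 2.

2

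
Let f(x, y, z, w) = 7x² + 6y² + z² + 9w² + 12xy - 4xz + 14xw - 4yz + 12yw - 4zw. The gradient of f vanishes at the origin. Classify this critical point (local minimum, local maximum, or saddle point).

local minimum

The Hessian at the origin is H = [[14, 12, -4, 14], [12, 12, -4, 12], [-4, -4, 2, -4], [14, 12, -4, 18]].
Congruent diagonalization of H (simultaneous row and column reduction) yields pivots 14, 12/7, 2/3, 4.
So there are 4 positive pivots.
H is positive definite, so the origin is a strict local minimum.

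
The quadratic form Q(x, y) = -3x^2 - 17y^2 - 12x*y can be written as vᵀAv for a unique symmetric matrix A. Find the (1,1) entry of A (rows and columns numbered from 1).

The coefficient of x^2 in Q is -3, and that is exactly A[1,1].

-3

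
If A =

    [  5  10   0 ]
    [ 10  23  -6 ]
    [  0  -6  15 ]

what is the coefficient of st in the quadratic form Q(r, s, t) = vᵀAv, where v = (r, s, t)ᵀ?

-12

The coefficient of st is A[2,3] + A[3,2] = 2·(-6) = -12.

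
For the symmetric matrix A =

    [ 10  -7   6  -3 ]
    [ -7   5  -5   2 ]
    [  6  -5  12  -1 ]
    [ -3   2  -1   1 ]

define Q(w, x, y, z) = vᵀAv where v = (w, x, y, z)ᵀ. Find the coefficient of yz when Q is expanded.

The coefficient of yz is A[3,4] + A[4,3] = 2·(-1) = -2.

-2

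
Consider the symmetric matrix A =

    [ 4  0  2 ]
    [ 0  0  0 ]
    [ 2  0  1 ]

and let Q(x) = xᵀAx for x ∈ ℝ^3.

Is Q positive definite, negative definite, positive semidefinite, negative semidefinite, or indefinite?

Symmetric row and column elimination reduces A to a congruent diagonal form with pivots 4, 0, 0.
So there are 1 positive, 2 zero pivots.
Hence Q is positive semidefinite.

positive semidefinite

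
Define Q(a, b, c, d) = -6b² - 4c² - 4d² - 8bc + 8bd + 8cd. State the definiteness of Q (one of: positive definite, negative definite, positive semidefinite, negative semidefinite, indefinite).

negative semidefinite

Write A = [[0, 0, 0, 0], [0, -6, -4, 4], [0, -4, -4, 4], [0, 4, 4, -4]].
Applying the same elementary operations to the rows and columns of A produces a congruent diagonal matrix with entries 0, -6, -4/3, 0.
That gives 2 negative, 2 zero pivots.
Hence Q is negative semidefinite.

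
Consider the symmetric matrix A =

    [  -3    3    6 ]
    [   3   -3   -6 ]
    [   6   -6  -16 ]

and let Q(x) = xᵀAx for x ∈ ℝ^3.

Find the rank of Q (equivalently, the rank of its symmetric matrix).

2

Congruent diagonalization of A (simultaneous row and column reduction) yields pivots -3, 0, -4.
So there are 2 negative, 1 zero pivots.
The rank is the number of nonzero pivots: 2.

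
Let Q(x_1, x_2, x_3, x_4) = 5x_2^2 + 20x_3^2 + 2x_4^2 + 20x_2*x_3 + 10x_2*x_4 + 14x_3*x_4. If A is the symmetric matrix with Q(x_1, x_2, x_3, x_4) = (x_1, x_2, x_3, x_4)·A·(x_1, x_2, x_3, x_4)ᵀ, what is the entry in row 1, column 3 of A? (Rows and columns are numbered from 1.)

0

The coefficient of x_1·x_3 in Q is 0. For a symmetric A this equals A[1,3] + A[3,1] = 2·A[1,3].
So A[1,3] = 0/2 = 0.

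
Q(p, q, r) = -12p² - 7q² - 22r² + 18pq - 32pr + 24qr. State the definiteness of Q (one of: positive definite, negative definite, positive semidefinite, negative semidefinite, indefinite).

negative definite

The symmetric matrix of Q is A = [[-12, 9, -16], [9, -7, 12], [-16, 12, -22]].
Leading principal minors: Δ_1 = -12, Δ_2 = 3, Δ_3 = -2.
The signs alternate starting with Δ_1 < 0, so by Sylvester's criterion Q is negative definite.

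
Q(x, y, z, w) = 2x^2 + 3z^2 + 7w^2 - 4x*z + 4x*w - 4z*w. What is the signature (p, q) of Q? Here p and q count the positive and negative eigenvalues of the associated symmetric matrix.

(3, 0)

The associated matrix is A = [[2, 0, -2, 2], [0, 0, 0, 0], [-2, 0, 3, -2], [2, 0, -2, 7]].
Row-reducing A symmetrically gives the diagonal entries 2, 0, 1, 5.
That gives 3 positive, 1 zero pivots.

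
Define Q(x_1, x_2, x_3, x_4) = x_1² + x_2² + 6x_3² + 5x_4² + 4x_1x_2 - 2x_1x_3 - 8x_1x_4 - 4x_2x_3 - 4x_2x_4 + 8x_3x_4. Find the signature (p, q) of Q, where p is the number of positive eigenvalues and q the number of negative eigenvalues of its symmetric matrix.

(3, 1)

The associated matrix is A = [[1, 2, -1, -4], [2, 1, -2, -2], [-1, -2, 6, 4], [-4, -2, 4, 5]].
Row-reducing A symmetrically gives the diagonal entries 1, -3, 5, 1.
That gives 3 positive, 1 negative pivots.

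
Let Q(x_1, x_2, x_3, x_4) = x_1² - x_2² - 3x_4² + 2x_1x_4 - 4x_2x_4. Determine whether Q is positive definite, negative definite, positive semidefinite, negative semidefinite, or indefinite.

The symmetric matrix is A = [[1, 0, 0, 1], [0, -1, 0, -2], [0, 0, 0, 0], [1, -2, 0, -3]].
Applying the same elementary operations to the rows and columns of A produces a congruent diagonal matrix with entries 1, -1, 0, 0.
Counting signs: 1 positive, 1 negative, 2 zero.
Hence Q is indefinite.

indefinite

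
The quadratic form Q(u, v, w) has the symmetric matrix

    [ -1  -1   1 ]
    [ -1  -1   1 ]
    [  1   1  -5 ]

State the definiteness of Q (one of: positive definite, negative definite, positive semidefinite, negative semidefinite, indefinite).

Applying the same elementary operations to the rows and columns of A produces a congruent diagonal matrix with entries -1, 0, -4.
That gives 2 negative, 1 zero pivots.
Hence Q is negative semidefinite.

negative semidefinite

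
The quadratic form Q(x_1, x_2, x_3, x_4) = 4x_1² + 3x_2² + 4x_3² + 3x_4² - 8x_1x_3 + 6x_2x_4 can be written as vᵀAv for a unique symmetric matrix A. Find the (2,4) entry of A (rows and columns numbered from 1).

The coefficient of x_2·x_4 in Q is 6. For a symmetric A this equals A[2,4] + A[4,2] = 2·A[2,4].
So A[2,4] = 6/2 = 3.

3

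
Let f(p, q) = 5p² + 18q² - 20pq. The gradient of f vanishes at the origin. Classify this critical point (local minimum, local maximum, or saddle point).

The Hessian at the origin is H = [[10, -20], [-20, 36]].
det H = 10·36 − (-20)² = -40 < 0, so H is indefinite.
Therefore the origin is a saddle point.

saddle point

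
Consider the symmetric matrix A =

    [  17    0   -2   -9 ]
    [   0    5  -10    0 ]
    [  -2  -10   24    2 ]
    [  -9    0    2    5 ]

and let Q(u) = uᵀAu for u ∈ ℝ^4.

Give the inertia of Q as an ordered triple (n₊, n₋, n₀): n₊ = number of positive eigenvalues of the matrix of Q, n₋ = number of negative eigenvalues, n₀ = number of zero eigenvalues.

Row-reducing A symmetrically gives the diagonal entries 17, 5, 64/17, 0.
So there are 3 positive, 1 zero pivots.

(3, 0, 1)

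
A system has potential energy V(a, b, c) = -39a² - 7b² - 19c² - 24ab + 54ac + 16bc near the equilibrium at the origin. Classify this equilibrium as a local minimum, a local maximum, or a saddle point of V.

The Hessian at the origin is H = [[-78, -24, 54], [-24, -14, 16], [54, 16, -38]].
Row-reducing H symmetrically gives the diagonal entries -78, -86/13, -24/43.
Counting signs: 3 negative.
H is negative definite, so the origin is a strict local maximum.

local maximum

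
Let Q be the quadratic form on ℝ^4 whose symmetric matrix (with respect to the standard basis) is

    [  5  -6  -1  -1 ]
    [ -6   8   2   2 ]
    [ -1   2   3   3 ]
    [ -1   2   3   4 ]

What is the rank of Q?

4

Symmetric row and column elimination reduces A to a congruent diagonal form with pivots 5, 4/5, 2, 1.
Counting signs: 4 positive.
The rank is the number of nonzero pivots: 4.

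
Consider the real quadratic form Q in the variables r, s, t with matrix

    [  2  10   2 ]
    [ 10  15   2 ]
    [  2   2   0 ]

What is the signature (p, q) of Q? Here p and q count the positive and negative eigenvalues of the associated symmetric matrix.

(1, 2)

Symmetric row and column elimination reduces A to a congruent diagonal form with pivots 2, -35, -6/35.
That gives 1 positive, 2 negative pivots.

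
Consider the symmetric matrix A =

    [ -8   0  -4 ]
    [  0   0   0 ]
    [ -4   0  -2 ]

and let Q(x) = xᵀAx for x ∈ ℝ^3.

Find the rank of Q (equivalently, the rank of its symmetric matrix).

1

Applying the same elementary operations to the rows and columns of A produces a congruent diagonal matrix with entries -8, 0, 0.
Counting signs: 1 negative, 2 zero.
The rank is the number of nonzero pivots: 1.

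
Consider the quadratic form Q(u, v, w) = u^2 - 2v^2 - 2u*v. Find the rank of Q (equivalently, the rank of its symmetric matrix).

2

The associated matrix is A = [[1, -1, 0], [-1, -2, 0], [0, 0, 0]].
Symmetric row and column elimination reduces A to a congruent diagonal form with pivots 1, -3, 0.
So there are 1 positive, 1 negative, 1 zero pivots.
The rank is the number of nonzero pivots: 2.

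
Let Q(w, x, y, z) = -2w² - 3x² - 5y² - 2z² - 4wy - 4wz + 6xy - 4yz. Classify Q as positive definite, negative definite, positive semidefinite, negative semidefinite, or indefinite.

negative semidefinite

Write A = [[-2, 0, -2, -2], [0, -3, 3, 0], [-2, 3, -5, -2], [-2, 0, -2, -2]].
Applying the same elementary operations to the rows and columns of A produces a congruent diagonal matrix with entries -2, -3, 0, 0.
Counting signs: 2 negative, 2 zero.
Hence Q is negative semidefinite.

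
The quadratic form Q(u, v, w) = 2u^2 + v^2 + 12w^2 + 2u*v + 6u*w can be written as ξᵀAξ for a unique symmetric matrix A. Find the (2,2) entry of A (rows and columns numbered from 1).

The coefficient of v^2 in Q is 1, and that is exactly A[2,2].

1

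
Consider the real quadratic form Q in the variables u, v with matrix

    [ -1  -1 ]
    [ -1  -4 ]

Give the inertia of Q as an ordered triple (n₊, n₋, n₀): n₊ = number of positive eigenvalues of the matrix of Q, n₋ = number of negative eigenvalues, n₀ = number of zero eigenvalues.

(0, 2, 0)

An LDLᵀ factorisation of A has diagonal entries -1, -3.
That gives 2 negative pivots.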